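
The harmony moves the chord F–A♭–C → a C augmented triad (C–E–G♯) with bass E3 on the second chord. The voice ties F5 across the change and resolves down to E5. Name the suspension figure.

At the second chord the bass is E3. The suspended F5 lies a ninth above the bass; after resolving down by step to E5, the interval above the bass becomes an octave.
Suspension figures are named by those two intervals: 9–8.

9–8 suspension.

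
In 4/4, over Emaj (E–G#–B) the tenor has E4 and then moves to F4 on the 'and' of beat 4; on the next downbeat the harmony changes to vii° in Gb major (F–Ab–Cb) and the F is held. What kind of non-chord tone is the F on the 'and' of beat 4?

Anticipation.

The harmony at that moment is E major triad (E, G#, B); F4 is not a chord tone.
It is approached by step up from E4 and then sustained as the same pitch into the next harmony.
Arriving early and becoming a chord tone when the harmony changes — an anticipation.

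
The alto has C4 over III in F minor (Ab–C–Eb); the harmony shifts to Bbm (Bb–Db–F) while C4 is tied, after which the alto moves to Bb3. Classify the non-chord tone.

C4 is a suspension.

The harmony at that moment is Bb minor triad (Bb, Db, F); C4 is not a chord tone.
It is held over (the same pitch as the preceding C4) and left by step down to Bb3.
Held over from the previous chord and resolving down by step — a suspension.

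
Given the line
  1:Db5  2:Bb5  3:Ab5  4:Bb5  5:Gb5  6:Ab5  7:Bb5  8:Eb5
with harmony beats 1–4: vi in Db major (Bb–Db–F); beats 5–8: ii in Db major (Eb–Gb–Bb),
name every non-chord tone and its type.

The harmony at that moment is Bb minor triad (Bb, Db, F); Ab5 is not a chord tone.
It is approached by step down from Bb5 and left by step up to Bb5.
Step away and step back to the same note — a neighbor tone (lower neighbor).
The harmony at that moment is Eb minor triad (Eb, Gb, Bb); Ab5 is not a chord tone.
It is approached by step up from Gb5 and left by step up to Bb5.
Step in, step out in the same direction — a passing tone.

Ab5 (beat 3) — neighbor tone; Ab5 (beat 6) — passing tone.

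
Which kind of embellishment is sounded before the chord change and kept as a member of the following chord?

Approach: ahead of the chord change (typically by step), so it is dissonant against the current harmony. Departure: none — the same pitch is restated or held and is a chord tone of the new harmony.
Dissonant first, consonant once the harmony catches up: the note simply arrives early — an anticipation. (The reverse timing, consonant first and dissonant after the change, would be a suspension or retardation.)

Anticipation.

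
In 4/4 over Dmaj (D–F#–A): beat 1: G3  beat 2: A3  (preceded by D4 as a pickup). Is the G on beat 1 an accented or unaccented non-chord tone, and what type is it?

Accented appoggiatura.

The harmony at that moment is D major triad (D, F#, A); G3 is not a chord tone.
It is approached by leap down from D4 and left by step up to A3.
Leap in, step out — an appoggiatura.
It falls on the downbeat, so it is accented.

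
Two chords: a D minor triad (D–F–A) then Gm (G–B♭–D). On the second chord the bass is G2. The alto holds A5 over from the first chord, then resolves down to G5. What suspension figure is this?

At the second chord the bass is G2. The suspended A5 lies a ninth above the bass; after resolving down by step to G5, the interval above the bass becomes an octave.
Suspension figures are named by those two intervals: 9–8.

9–8 suspension.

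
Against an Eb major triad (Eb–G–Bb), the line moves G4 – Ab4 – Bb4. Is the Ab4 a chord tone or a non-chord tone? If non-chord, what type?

Non-chord tone — a passing tone.

The harmony at that moment is Eb major triad (Eb, G, Bb); Ab4 is not a chord tone.
It is approached by step up from G4 and left by step up to Bb4.
Step in, step out in the same direction — a passing tone.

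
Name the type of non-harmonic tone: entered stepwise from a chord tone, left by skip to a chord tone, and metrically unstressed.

Approach: by step. Departure: by leap. Metric position: weak.
Step in, leap out, from a weak position — an escape tone (échappée). (It is the mirror image of the appoggiatura, which leaps in and steps out on a strong beat.)

Escape tone.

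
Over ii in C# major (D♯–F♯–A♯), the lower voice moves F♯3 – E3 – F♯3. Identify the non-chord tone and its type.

The harmony at that moment is D♯ minor triad (D♯, F♯, A♯); E3 is not a chord tone.
It is approached by step down from F♯3 and left by step up to F♯3.
Step away and step back to the same note — a neighbor tone (lower neighbor).

E3 is a neighbor tone.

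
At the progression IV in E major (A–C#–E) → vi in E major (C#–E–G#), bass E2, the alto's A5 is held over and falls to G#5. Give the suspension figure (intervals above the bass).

4–3 suspension.

At the second chord the bass is E2. The suspended A5 lies a fourth above the bass; after resolving down by step to G#5, the interval above the bass becomes a third.
Suspension figures are named by those two intervals: 4–3.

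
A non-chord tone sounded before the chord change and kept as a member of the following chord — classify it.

Approach: ahead of the chord change (typically by step), so it is dissonant against the current harmony. Departure: none — the same pitch is restated or held and is a chord tone of the new harmony.
Dissonant first, consonant once the harmony catches up: the note simply arrives early — an anticipation. (The reverse timing, consonant first and dissonant after the change, would be a suspension or retardation.)

Anticipation.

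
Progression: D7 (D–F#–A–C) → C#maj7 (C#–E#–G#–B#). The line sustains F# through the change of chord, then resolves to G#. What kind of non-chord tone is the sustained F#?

F# is a retardation.

The harmony at that moment is C# major seventh chord (C#, E#, G#, B#); F# is not a chord tone.
It is held over (the same pitch as the preceding F#) and left by step up to G#.
Held over from the previous chord and resolving up by step — a retardation.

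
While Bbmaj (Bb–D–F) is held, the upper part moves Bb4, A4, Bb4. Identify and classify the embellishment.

The harmony at that moment is Bb major triad (Bb, D, F); A4 is not a chord tone.
It is approached by step down from Bb4 and left by step up to Bb4.
Step away and step back to the same note — a neighbor tone (lower neighbor).

A4 is a neighbor tone.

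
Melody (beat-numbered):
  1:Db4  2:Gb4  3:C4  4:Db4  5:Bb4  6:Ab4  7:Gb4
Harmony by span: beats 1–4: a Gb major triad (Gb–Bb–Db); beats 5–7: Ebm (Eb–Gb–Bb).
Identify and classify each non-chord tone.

C4 (beat 3) — appoggiatura; Ab4 (beat 6) — passing tone.

The harmony at that moment is Gb major triad (Gb, Bb, Db); C4 is not a chord tone.
It is approached by leap down from Gb4 and left by step up to Db4.
Leap in, step out — an appoggiatura.
The harmony at that moment is Eb minor triad (Eb, Gb, Bb); Ab4 is not a chord tone.
It is approached by step down from Bb4 and left by step down to Gb4.
Step in, step out in the same direction — a passing tone.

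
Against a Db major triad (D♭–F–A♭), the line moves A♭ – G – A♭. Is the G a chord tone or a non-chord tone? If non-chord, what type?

Non-chord tone — a neighbor tone.

The harmony at that moment is D♭ major triad (D♭, F, A♭); G is not a chord tone.
It is approached by step down from A♭ and left by step up to A♭.
Step away and step back to the same note — a neighbor tone (lower neighbor).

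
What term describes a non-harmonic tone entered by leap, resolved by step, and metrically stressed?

Appoggiatura.

Approach: by leap. Departure: by step. Metric position: strong.
Leap in, step out, in a metrically strong position — an appoggiatura. (It is the mirror image of the escape tone, which steps in and leaps out from a weak position.)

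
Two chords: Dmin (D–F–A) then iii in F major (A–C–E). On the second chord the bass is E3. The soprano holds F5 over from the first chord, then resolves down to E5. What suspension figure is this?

At the second chord the bass is E3. The suspended F5 lies a ninth above the bass; after resolving down by step to E5, the interval above the bass becomes an octave.
Suspension figures are named by those two intervals: 9–8.

9–8 suspension.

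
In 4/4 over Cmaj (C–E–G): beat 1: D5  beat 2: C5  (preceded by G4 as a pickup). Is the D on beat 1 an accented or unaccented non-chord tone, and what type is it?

The harmony at that moment is C major triad (C, E, G); D5 is not a chord tone.
It is approached by leap up from G4 and left by step down to C5.
Leap in, step out — an appoggiatura.
It falls on the downbeat, so it is accented.

Accented appoggiatura.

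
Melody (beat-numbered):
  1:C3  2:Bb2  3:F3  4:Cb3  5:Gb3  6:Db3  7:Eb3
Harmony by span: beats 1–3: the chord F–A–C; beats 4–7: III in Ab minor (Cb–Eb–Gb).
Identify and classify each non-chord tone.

The harmony at that moment is F major triad (F, A, C); Bb2 is not a chord tone.
It is approached by step down from C3 and left by leap up to F3.
Step in, leap out — an escape tone.
The harmony at that moment is Cb major triad (Cb, Eb, Gb); Db3 is not a chord tone.
It is approached by leap down from Gb3 and left by step up to Eb3.
Leap in, step out — an appoggiatura.

Bb2 (beat 2) — escape tone; Db3 (beat 6) — appoggiatura.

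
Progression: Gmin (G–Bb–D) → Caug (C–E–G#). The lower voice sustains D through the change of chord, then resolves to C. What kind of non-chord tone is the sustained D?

The harmony at that moment is C augmented triad (C, E, G#); D is not a chord tone.
It is held over (the same pitch as the preceding D) and left by step down to C.
Held over from the previous chord and resolving down by step — a suspension.

D is a suspension.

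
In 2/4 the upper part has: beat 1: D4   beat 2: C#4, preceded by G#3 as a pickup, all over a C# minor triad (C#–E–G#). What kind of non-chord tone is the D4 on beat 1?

Appoggiatura.

The harmony at that moment is C# minor triad (C#, E, G#); D4 is not a chord tone.
It is approached by leap up from G#3 and left by step down to C#4.
Leap in, step out, metrically accented — an appoggiatura.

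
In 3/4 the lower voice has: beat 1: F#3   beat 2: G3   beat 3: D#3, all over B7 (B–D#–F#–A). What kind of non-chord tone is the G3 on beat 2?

Escape tone.

The harmony at that moment is B dominant seventh chord (B, D#, F#, A); G3 is not a chord tone.
It is approached by step up from F#3 and left by leap down to D#3.
Step in, leap out, on a weak beat — an escape tone.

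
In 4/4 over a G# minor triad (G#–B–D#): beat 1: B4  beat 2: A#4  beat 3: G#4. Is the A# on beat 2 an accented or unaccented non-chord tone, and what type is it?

Unaccented passing tone.

The harmony at that moment is G# minor triad (G#, B, D#); A#4 is not a chord tone.
It is approached by step down from B4 and left by step down to G#4.
Step in, step out in the same direction — a passing tone.
It falls on a weak beat, so it is unaccented.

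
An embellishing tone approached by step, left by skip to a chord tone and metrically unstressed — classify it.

Approach: by step. Departure: by leap. Metric position: weak.
Step in, leap out, from a weak position — an escape tone (échappée). (It is the mirror image of the appoggiatura, which leaps in and steps out on a strong beat.)

Escape tone.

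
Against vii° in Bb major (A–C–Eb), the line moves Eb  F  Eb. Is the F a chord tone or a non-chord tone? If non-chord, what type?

Non-chord tone — a neighbor tone.

The harmony at that moment is A diminished triad (A, C, Eb); F is not a chord tone.
It is approached by step up from Eb and left by step down to Eb.
Step away and step back to the same note — a neighbor tone (upper neighbor).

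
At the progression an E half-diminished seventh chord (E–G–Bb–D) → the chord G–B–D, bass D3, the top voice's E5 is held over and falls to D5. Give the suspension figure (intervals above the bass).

9–8 suspension.

At the second chord the bass is D3. The suspended E5 lies a ninth above the bass; after resolving down by step to D5, the interval above the bass becomes an octave.
Suspension figures are named by those two intervals: 9–8.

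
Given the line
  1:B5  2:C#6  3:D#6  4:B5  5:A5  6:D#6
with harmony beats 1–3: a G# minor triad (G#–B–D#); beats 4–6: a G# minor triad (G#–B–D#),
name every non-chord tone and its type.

The harmony at that moment is G# minor triad (G#, B, D#); C#6 is not a chord tone.
It is approached by step up from B5 and left by step up to D#6.
Step in, step out in the same direction — a passing tone.
The harmony at that moment is G# minor triad (G#, B, D#); A5 is not a chord tone.
It is approached by step down from B5 and left by leap up to D#6.
Step in, leap out — an escape tone.

C#6 (beat 2) — passing tone; A5 (beat 5) — escape tone.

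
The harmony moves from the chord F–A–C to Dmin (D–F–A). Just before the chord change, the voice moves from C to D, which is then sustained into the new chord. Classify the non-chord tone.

D is an anticipation.

The harmony at that moment is F major triad (F, A, C); D is not a chord tone.
It is approached by step up from C and then sustained as the same pitch into the next harmony.
Arriving early and becoming a chord tone when the harmony changes — an anticipation.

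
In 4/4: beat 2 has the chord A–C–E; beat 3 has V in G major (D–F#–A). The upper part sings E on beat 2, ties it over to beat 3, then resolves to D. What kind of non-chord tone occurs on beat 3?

Suspension.

The harmony at that moment is D major triad (D, F#, A); E is not a chord tone.
It is held over (the same pitch as the preceding E) and left by step down to D.
Held over from the previous chord and resolving down by step — a suspension.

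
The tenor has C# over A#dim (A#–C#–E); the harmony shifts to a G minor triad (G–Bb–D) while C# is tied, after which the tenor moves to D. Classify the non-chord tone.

C# is a retardation.

The harmony at that moment is G minor triad (G, Bb, D); C# is not a chord tone.
It is held over (the same pitch as the preceding C#) and left by step up to D.
Held over from the previous chord and resolving up by step — a retardation.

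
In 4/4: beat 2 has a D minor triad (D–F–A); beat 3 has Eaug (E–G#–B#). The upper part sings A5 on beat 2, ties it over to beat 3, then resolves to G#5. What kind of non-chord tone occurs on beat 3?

The harmony at that moment is E augmented triad (E, G#, B#); A5 is not a chord tone.
It is held over (the same pitch as the preceding A5) and left by step down to G#5.
Held over from the previous chord and resolving down by step — a suspension.

Suspension.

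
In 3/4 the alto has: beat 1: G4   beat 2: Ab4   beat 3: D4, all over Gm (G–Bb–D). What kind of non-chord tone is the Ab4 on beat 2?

The harmony at that moment is G minor triad (G, Bb, D); Ab4 is not a chord tone.
It is approached by step up from G4 and left by leap down to D4.
Step in, leap out, on a weak beat — an escape tone.

Escape tone.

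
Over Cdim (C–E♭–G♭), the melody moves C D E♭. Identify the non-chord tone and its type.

The harmony at that moment is C diminished triad (C, E♭, G♭); D is not a chord tone.
It is approached by step up from C and left by step up to E♭.
Step in, step out in the same direction — a passing tone.

D is a passing tone.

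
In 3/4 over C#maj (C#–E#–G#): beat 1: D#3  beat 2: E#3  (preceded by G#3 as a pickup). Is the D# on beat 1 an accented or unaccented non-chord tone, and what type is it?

The harmony at that moment is C# major triad (C#, E#, G#); D#3 is not a chord tone.
It is approached by leap down from G#3 and left by step up to E#3.
Leap in, step out — an appoggiatura.
It falls on the downbeat, so it is accented.

Accented appoggiatura.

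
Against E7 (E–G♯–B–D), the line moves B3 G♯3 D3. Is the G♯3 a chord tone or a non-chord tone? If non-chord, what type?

Chord tone (the third of E dominant seventh chord).

E dominant seventh chord contains E, G♯, B, D; G♯ is the third, so it is a chord tone.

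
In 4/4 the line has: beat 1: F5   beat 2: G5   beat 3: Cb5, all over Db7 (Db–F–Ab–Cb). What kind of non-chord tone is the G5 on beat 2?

Escape tone.

The harmony at that moment is Db dominant seventh chord (Db, F, Ab, Cb); G5 is not a chord tone.
It is approached by step up from F5 and left by leap down to Cb5.
Step in, leap out, on a weak beat — an escape tone.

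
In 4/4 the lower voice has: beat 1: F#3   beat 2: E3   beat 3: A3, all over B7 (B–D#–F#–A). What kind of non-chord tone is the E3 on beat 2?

The harmony at that moment is B dominant seventh chord (B, D#, F#, A); E3 is not a chord tone.
It is approached by step down from F#3 and left by leap up to A3.
Step in, leap out, on a weak beat — an escape tone.

Escape tone.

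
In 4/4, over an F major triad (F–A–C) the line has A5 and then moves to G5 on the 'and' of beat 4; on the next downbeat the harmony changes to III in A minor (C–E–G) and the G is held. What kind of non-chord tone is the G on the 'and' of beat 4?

The harmony at that moment is F major triad (F, A, C); G5 is not a chord tone.
It is approached by step down from A5 and then sustained as the same pitch into the next harmony.
Arriving early and becoming a chord tone when the harmony changes — an anticipation.

Anticipation.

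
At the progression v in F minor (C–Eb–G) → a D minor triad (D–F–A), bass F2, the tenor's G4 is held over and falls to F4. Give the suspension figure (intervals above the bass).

9–8 suspension.

At the second chord the bass is F2. The suspended G4 lies a ninth above the bass; after resolving down by step to F4, the interval above the bass becomes an octave.
Suspension figures are named by those two intervals: 9–8.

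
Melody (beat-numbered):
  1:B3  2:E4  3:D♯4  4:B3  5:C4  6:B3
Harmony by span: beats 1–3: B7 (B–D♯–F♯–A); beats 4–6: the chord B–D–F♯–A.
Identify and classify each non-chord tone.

E4 (beat 2) — appoggiatura; C4 (beat 5) — neighbor tone.

The harmony at that moment is B dominant seventh chord (B, D♯, F♯, A); E4 is not a chord tone.
It is approached by leap up from B3 and left by step down to D♯4.
Leap in, step out — an appoggiatura.
The harmony at that moment is B minor seventh chord (B, D, F♯, A); C4 is not a chord tone.
It is approached by step up from B3 and left by step down to B3.
Step away and step back to the same note — a neighbor tone (upper neighbor).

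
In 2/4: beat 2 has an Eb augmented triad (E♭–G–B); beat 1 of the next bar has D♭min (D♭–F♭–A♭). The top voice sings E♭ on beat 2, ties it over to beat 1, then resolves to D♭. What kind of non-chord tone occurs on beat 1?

The harmony at that moment is D♭ minor triad (D♭, F♭, A♭); E♭ is not a chord tone.
It is held over (the same pitch as the preceding E♭) and left by step down to D♭.
Held over from the previous chord and resolving down by step — a suspension.

Suspension.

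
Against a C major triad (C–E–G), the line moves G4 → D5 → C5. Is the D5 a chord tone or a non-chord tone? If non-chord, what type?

Non-chord tone — an appoggiatura.

The harmony at that moment is C major triad (C, E, G); D5 is not a chord tone.
It is approached by leap up from G4 and left by step down to C5.
Leap in, step out — an appoggiatura.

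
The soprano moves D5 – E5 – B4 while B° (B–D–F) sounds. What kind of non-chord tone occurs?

The harmony at that moment is B diminished triad (B, D, F); E5 is not a chord tone.
It is approached by step up from D5 and left by leap down to B4.
Step in, leap out — an escape tone.

E5 is an escape tone.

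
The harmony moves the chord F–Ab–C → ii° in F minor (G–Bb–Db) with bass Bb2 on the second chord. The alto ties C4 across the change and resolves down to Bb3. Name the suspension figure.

At the second chord the bass is Bb2. The suspended C4 lies a ninth above the bass; after resolving down by step to Bb3, the interval above the bass becomes an octave.
Suspension figures are named by those two intervals: 9–8.

9–8 suspension.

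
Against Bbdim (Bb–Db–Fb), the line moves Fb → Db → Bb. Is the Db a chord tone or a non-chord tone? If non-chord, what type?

Chord tone (the third of Bb diminished triad).

Bb diminished triad contains Bb, Db, Fb; Db is the third, so it is a chord tone.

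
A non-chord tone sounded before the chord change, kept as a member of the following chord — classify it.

Anticipation.

Approach: ahead of the chord change (typically by step), so it is dissonant against the current harmony. Departure: none — the same pitch is restated or held and is a chord tone of the new harmony.
Dissonant first, consonant once the harmony catches up: the note simply arrives early — an anticipation. (The reverse timing, consonant first and dissonant after the change, would be a suspension or retardation.)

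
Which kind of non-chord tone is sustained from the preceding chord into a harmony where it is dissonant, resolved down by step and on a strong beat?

Suspension.

Approach: by preparation — the pitch is first a chord tone, then held (tied or repeated) while the harmony changes under it. Departure: down by step. Metric position: strong.
A prepared dissonance that resolves downward by step — a suspension. (The same figure resolving upward would be a retardation.)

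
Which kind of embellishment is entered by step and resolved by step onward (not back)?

Approach: by step. Departure: by step, continuing in the same direction.
Stepwise on both sides with no change of direction means the note fills in the space between two different chord tones — a passing tone. (Had it turned back to its starting note it would be a neighbor tone instead.)

Passing tone.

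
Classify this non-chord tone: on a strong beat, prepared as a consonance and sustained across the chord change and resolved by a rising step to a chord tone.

Retardation.

Approach: by preparation — the pitch is first a chord tone, then held (tied or repeated) while the harmony changes under it. Departure: up by step. Metric position: strong.
A prepared dissonance that resolves upward by step — a retardation. (The same figure resolving downward would be a suspension.)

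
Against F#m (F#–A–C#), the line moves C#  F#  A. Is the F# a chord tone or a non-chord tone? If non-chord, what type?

Chord tone (the root of F# minor triad).

F# minor triad contains F#, A, C#; F# is the root, so it is a chord tone.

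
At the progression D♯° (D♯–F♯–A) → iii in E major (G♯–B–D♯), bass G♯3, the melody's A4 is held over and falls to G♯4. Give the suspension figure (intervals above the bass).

9–8 suspension.

At the second chord the bass is G♯3. The suspended A4 lies a ninth above the bass; after resolving down by step to G♯4, the interval above the bass becomes an octave.
Suspension figures are named by those two intervals: 9–8.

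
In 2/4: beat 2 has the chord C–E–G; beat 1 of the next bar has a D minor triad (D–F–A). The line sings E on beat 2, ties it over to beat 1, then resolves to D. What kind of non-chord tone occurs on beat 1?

The harmony at that moment is D minor triad (D, F, A); E is not a chord tone.
It is held over (the same pitch as the preceding E) and left by step down to D.
Held over from the previous chord and resolving down by step — a suspension.

Suspension.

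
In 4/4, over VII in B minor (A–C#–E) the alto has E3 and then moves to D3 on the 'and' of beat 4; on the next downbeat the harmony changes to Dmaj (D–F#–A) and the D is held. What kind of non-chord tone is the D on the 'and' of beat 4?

Anticipation.

The harmony at that moment is A major triad (A, C#, E); D3 is not a chord tone.
It is approached by step down from E3 and then sustained as the same pitch into the next harmony.
Arriving early and becoming a chord tone when the harmony changes — an anticipation.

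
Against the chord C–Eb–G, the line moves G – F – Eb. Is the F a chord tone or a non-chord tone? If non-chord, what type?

The harmony at that moment is C minor triad (C, Eb, G); F is not a chord tone.
It is approached by step down from G and left by step down to Eb.
Step in, step out in the same direction — a passing tone.

Non-chord tone — a passing tone.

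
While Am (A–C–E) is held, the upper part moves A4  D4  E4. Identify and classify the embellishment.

The harmony at that moment is A minor triad (A, C, E); D4 is not a chord tone.
It is approached by leap down from A4 and left by step up to E4.
Leap in, step out — an appoggiatura.

D4 is an appoggiatura.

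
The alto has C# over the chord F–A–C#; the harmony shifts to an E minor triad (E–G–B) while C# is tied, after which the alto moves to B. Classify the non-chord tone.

The harmony at that moment is E minor triad (E, G, B); C# is not a chord tone.
It is held over (the same pitch as the preceding C#) and left by step down to B.
Held over from the previous chord and resolving down by step — a suspension.

C# is a suspension.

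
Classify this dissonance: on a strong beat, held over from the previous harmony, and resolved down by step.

Approach: by preparation — the pitch is first a chord tone, then held (tied or repeated) while the harmony changes under it. Departure: down by step. Metric position: strong.
A prepared dissonance that resolves downward by step — a suspension. (The same figure resolving upward would be a retardation.)

Suspension.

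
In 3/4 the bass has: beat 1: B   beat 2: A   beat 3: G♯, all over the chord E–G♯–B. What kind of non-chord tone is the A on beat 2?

Passing tone.

The harmony at that moment is E major triad (E, G♯, B); A is not a chord tone.
It is approached by step down from B and left by step down to G♯.
Step in, step out in the same direction — a passing tone.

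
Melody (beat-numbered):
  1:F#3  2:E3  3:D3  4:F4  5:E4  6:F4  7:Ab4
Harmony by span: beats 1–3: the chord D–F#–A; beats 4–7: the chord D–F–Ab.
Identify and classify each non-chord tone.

E3 (beat 2) — passing tone; E4 (beat 5) — neighbor tone.

The harmony at that moment is D major triad (D, F#, A); E3 is not a chord tone.
It is approached by step down from F#3 and left by step down to D3.
Step in, step out in the same direction — a passing tone.
The harmony at that moment is D diminished triad (D, F, Ab); E4 is not a chord tone.
It is approached by step down from F4 and left by step up to F4.
Step away and step back to the same note — a neighbor tone (lower neighbor).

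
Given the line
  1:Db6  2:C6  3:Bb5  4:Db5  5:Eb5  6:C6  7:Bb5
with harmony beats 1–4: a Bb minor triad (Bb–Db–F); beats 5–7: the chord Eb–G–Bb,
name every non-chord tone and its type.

C6 (beat 2) — passing tone; C6 (beat 6) — appoggiatura.

The harmony at that moment is Bb minor triad (Bb, Db, F); C6 is not a chord tone.
It is approached by step down from Db6 and left by step down to Bb5.
Step in, step out in the same direction — a passing tone.
The harmony at that moment is Eb major triad (Eb, G, Bb); C6 is not a chord tone.
It is approached by leap up from Eb5 and left by step down to Bb5.
Leap in, step out — an appoggiatura.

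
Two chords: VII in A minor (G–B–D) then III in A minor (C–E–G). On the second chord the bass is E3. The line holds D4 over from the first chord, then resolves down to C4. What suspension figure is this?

7–6 suspension.

At the second chord the bass is E3. The suspended D4 lies a seventh above the bass; after resolving down by step to C4, the interval above the bass becomes a sixth.
Suspension figures are named by those two intervals: 7–6.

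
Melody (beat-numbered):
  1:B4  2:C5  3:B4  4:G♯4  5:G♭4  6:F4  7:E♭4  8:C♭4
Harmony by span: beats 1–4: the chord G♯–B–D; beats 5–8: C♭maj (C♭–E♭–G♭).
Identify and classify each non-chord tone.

C5 (beat 2) — neighbor tone; F4 (beat 6) — passing tone.

The harmony at that moment is G♯ diminished triad (G♯, B, D); C5 is not a chord tone.
It is approached by step up from B4 and left by step down to B4.
Step away and step back to the same note — a neighbor tone (upper neighbor).
The harmony at that moment is C♭ major triad (C♭, E♭, G♭); F4 is not a chord tone.
It is approached by step down from G♭4 and left by step down to E♭4.
Step in, step out in the same direction — a passing tone.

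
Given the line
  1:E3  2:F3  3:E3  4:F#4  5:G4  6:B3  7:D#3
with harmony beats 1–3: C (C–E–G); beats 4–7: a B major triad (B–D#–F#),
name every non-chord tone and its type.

F3 (beat 2) — neighbor tone; G4 (beat 5) — escape tone.

The harmony at that moment is C major triad (C, E, G); F3 is not a chord tone.
It is approached by step up from E3 and left by step down to E3.
Step away and step back to the same note — a neighbor tone (upper neighbor).
The harmony at that moment is B major triad (B, D#, F#); G4 is not a chord tone.
It is approached by step up from F#4 and left by leap down to B3.
Step in, leap out — an escape tone.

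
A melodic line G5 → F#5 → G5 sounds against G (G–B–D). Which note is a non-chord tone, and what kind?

The harmony at that moment is G major triad (G, B, D); F#5 is not a chord tone.
It is approached by step down from G5 and left by step up to G5.
Step away and step back to the same note — a neighbor tone (lower neighbor).

F#5 is a neighbor tone.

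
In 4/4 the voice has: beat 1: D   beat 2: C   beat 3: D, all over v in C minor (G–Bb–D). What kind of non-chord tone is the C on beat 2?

Lower neighbor tone.

The harmony at that moment is G minor triad (G, Bb, D); C is not a chord tone.
It is approached by step down from D and left by step up to D.
Step away and step back to the same note — a neighbor tone (lower neighbor).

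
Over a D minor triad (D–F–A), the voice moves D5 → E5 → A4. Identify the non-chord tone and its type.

The harmony at that moment is D minor triad (D, F, A); E5 is not a chord tone.
It is approached by step up from D5 and left by leap down to A4.
Step in, leap out — an escape tone.

E5 is an escape tone.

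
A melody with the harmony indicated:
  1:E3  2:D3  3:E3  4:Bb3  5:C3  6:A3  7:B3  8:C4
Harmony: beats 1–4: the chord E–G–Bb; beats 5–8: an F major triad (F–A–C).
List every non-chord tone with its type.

D3 (beat 2) — neighbor tone; B3 (beat 7) — passing tone.

The harmony at that moment is E diminished triad (E, G, Bb); D3 is not a chord tone.
It is approached by step down from E3 and left by step up to E3.
Step away and step back to the same note — a neighbor tone (lower neighbor).
The harmony at that moment is F major triad (F, A, C); B3 is not a chord tone.
It is approached by step up from A3 and left by step up to C4.
Step in, step out in the same direction — a passing tone.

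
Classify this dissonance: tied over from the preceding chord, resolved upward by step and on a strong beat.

Approach: by preparation — the pitch is first a chord tone, then held (tied or repeated) while the harmony changes under it. Departure: up by step. Metric position: strong.
A prepared dissonance that resolves upward by step — a retardation. (The same figure resolving downward would be a suspension.)

Retardation.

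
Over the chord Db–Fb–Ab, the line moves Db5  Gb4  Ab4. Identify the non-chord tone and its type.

The harmony at that moment is Db minor triad (Db, Fb, Ab); Gb4 is not a chord tone.
It is approached by leap down from Db5 and left by step up to Ab4.
Leap in, step out — an appoggiatura.

Gb4 is an appoggiatura.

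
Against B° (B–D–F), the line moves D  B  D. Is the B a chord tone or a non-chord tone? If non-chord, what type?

B diminished triad contains B, D, F; B is the root, so it is a chord tone.

Chord tone (the root of B diminished triad).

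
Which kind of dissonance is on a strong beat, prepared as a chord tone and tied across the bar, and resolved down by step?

Approach: by preparation — the pitch is first a chord tone, then held (tied or repeated) while the harmony changes under it. Departure: down by step. Metric position: strong.
A prepared dissonance that resolves downward by step — a suspension. (The same figure resolving upward would be a retardation.)

Suspension.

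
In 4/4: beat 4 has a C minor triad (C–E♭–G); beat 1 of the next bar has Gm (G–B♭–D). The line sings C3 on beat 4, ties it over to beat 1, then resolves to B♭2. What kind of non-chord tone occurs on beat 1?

The harmony at that moment is G minor triad (G, B♭, D); C3 is not a chord tone.
It is held over (the same pitch as the preceding C3) and left by step down to B♭2.
Held over from the previous chord and resolving down by step — a suspension.

Suspension.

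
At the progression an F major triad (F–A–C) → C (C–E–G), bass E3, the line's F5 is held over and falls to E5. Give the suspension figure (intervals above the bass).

At the second chord the bass is E3. The suspended F5 lies a ninth above the bass; after resolving down by step to E5, the interval above the bass becomes an octave.
Suspension figures are named by those two intervals: 9–8.

9–8 suspension.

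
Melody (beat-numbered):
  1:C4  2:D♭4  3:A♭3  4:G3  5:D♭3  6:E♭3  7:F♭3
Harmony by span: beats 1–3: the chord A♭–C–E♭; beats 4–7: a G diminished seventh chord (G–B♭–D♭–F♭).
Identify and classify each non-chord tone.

D♭4 (beat 2) — escape tone; E♭3 (beat 6) — passing tone.

The harmony at that moment is A♭ major triad (A♭, C, E♭); D♭4 is not a chord tone.
It is approached by step up from C4 and left by leap down to A♭3.
Step in, leap out — an escape tone.
The harmony at that moment is G diminished seventh chord (G, B♭, D♭, F♭); E♭3 is not a chord tone.
It is approached by step up from D♭3 and left by step up to F♭3.
Step in, step out in the same direction — a passing tone.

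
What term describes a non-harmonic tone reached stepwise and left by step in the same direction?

Passing tone.

Approach: by step. Departure: by step, continuing in the same direction.
Stepwise on both sides with no change of direction means the note fills in the space between two different chord tones — a passing tone. (Had it turned back to its starting note it would be a neighbor tone instead.)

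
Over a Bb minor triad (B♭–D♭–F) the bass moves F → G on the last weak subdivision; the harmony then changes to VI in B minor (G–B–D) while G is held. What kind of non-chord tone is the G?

G is an anticipation.

The harmony at that moment is B♭ minor triad (B♭, D♭, F); G is not a chord tone.
It is approached by step up from F and then sustained as the same pitch into the next harmony.
Arriving early and becoming a chord tone when the harmony changes — an anticipation.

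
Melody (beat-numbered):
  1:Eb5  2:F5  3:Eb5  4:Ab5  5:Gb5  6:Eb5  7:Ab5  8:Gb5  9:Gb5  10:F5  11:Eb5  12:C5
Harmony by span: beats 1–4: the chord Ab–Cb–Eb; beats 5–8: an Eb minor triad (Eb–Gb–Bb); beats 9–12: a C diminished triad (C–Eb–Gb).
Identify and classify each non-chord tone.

The harmony at that moment is Ab minor triad (Ab, Cb, Eb); F5 is not a chord tone.
It is approached by step up from Eb5 and left by step down to Eb5.
Step away and step back to the same note — a neighbor tone (upper neighbor).
The harmony at that moment is Eb minor triad (Eb, Gb, Bb); Ab5 is not a chord tone.
It is approached by leap up from Eb5 and left by step down to Gb5.
Leap in, step out — an appoggiatura.
The harmony at that moment is C diminished triad (C, Eb, Gb); F5 is not a chord tone.
It is approached by step down from Gb5 and left by step down to Eb5.
Step in, step out in the same direction — a passing tone.

F5 (beat 2) — neighbor tone; Ab5 (beat 7) — appoggiatura; F5 (beat 10) — passing tone.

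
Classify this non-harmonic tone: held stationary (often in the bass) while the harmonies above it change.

Approach: none. Departure: none — a single pitch is sustained while the chords change around it, passing through harmonies that do not contain it.
No melodic motion at all; the dissonance is created entirely by the moving harmonies against the stationary note — a pedal tone (pedal point).

Pedal tone.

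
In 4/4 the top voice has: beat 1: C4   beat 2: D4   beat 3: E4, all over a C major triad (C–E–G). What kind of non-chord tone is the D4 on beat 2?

Passing tone.

The harmony at that moment is C major triad (C, E, G); D4 is not a chord tone.
It is approached by step up from C4 and left by step up to E4.
Step in, step out in the same direction — a passing tone.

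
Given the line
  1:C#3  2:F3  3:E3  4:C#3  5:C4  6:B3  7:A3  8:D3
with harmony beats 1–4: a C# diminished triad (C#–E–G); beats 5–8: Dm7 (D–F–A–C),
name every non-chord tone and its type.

The harmony at that moment is C# diminished triad (C#, E, G); F3 is not a chord tone.
It is approached by leap up from C#3 and left by step down to E3.
Leap in, step out — an appoggiatura.
The harmony at that moment is D minor seventh chord (D, F, A, C); B3 is not a chord tone.
It is approached by step down from C4 and left by step down to A3.
Step in, step out in the same direction — a passing tone.

F3 (beat 2) — appoggiatura; B3 (beat 6) — passing tone.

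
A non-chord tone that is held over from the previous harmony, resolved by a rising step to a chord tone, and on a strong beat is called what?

Retardation.

Approach: by preparation — the pitch is first a chord tone, then held (tied or repeated) while the harmony changes under it. Departure: up by step. Metric position: strong.
A prepared dissonance that resolves upward by step — a retardation. (The same figure resolving downward would be a suspension.)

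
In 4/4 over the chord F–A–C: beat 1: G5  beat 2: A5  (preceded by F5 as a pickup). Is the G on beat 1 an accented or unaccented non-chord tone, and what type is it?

The harmony at that moment is F major triad (F, A, C); G5 is not a chord tone.
It is approached by step up from F5 and left by step up to A5.
Step in, step out in the same direction — a passing tone.
It falls on the downbeat, so it is accented.

Accented passing tone.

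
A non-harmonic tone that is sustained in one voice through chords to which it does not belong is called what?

Approach: none. Departure: none — a single pitch is sustained while the chords change around it, passing through harmonies that do not contain it.
No melodic motion at all; the dissonance is created entirely by the moving harmonies against the stationary note — a pedal tone (pedal point).

Pedal tone.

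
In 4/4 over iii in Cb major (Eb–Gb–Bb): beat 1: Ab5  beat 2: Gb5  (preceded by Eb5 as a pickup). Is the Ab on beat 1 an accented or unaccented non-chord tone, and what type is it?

The harmony at that moment is Eb minor triad (Eb, Gb, Bb); Ab5 is not a chord tone.
It is approached by leap up from Eb5 and left by step down to Gb5.
Leap in, step out — an appoggiatura.
It falls on the downbeat, so it is accented.

Accented appoggiatura.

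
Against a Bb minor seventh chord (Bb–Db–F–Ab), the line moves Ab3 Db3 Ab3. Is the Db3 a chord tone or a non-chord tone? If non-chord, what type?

Chord tone (the third of Bb minor seventh chord).

Bb minor seventh chord contains Bb, Db, F, Ab; Db is the third, so it is a chord tone.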